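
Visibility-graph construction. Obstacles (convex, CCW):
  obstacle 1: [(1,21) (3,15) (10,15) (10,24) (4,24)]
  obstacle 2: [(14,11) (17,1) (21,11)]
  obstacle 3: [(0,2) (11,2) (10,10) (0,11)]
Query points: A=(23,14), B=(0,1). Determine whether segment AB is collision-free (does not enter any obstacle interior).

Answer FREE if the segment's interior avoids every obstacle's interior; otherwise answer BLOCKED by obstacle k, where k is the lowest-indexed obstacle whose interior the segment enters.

BLOCKED by obstacle 2

Obstacle 1 [(1,21) (3,15) (10,15) (10,24) (4,24)]:
  edge (1,21)–(3,15): clear
  edge (3,15)–(10,15): clear
  edge (10,15)–(10,24): clear
  edge (10,24)–(4,24): clear
  edge (4,24)–(1,21): clear
  midpoint (23/2,15/2) outside
  → clear
Obstacle 2 [(14,11) (17,1) (21,11)]:
  edge (14,11)–(17,1): crosses AB
  edge (17,1)–(21,11): clear
  edge (21,11)–(14,11): crosses AB
  → BLOCKED
Obstacle 3 [(0,2) (11,2) (10,10) (0,11)]:
  edge (0,2)–(11,2): crosses AB
  edge (11,2)–(10,10): crosses AB
  edge (10,10)–(0,11): clear
  edge (0,11)–(0,2): clear
  → BLOCKED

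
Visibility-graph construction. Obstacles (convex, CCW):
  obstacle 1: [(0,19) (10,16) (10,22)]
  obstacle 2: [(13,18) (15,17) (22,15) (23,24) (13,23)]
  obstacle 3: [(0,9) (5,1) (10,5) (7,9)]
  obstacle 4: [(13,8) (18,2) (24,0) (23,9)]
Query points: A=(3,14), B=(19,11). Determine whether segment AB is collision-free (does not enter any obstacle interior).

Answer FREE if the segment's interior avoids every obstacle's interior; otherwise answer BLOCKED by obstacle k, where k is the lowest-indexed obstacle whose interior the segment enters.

FREE

Obstacle 1 [(0,19) (10,16) (10,22)]:
  edge (0,19)–(10,16): clear
  edge (10,16)–(10,22): clear
  edge (10,22)–(0,19): clear
  midpoint (11,25/2) outside
  → clear
Obstacle 2 [(13,18) (15,17) (22,15) (23,24) (13,23)]:
  edge (13,18)–(15,17): clear
  edge (15,17)–(22,15): clear
  edge (22,15)–(23,24): clear
  edge (23,24)–(13,23): clear
  edge (13,23)–(13,18): clear
  midpoint (11,25/2) outside
  → clear
Obstacle 3 [(0,9) (5,1) (10,5) (7,9)]:
  edge (0,9)–(5,1): clear
  edge (5,1)–(10,5): clear
  edge (10,5)–(7,9): clear
  edge (7,9)–(0,9): clear
  midpoint (11,25/2) outside
  → clear
Obstacle 4 [(13,8) (18,2) (24,0) (23,9)]:
  edge (13,8)–(18,2): clear
  edge (18,2)–(24,0): clear
  edge (24,0)–(23,9): clear
  edge (23,9)–(13,8): clear
  midpoint (11,25/2) outside
  → clear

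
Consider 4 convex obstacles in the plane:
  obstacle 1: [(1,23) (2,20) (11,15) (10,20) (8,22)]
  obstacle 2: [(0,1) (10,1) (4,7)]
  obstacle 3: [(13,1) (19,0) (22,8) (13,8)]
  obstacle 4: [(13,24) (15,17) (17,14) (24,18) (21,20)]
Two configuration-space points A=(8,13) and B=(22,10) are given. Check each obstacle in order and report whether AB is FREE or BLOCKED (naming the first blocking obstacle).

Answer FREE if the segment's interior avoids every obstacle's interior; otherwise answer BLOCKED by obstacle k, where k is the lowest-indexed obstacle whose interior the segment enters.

FREE

Obstacle 1 [(1,23) (2,20) (11,15) (10,20) (8,22)]:
  edge (1,23)–(2,20): clear
  edge (2,20)–(11,15): clear
  edge (11,15)–(10,20): clear
  edge (10,20)–(8,22): clear
  edge (8,22)–(1,23): clear
  midpoint (15,23/2) outside
  → clear
Obstacle 2 [(0,1) (10,1) (4,7)]:
  edge (0,1)–(10,1): clear
  edge (10,1)–(4,7): clear
  edge (4,7)–(0,1): clear
  midpoint (15,23/2) outside
  → clear
Obstacle 3 [(13,1) (19,0) (22,8) (13,8)]:
  edge (13,1)–(19,0): clear
  edge (19,0)–(22,8): clear
  edge (22,8)–(13,8): clear
  edge (13,8)–(13,1): clear
  midpoint (15,23/2) outside
  → clear
Obstacle 4 [(13,24) (15,17) (17,14) (24,18) (21,20)]:
  edge (13,24)–(15,17): clear
  edge (15,17)–(17,14): clear
  edge (17,14)–(24,18): clear
  edge (24,18)–(21,20): clear
  edge (21,20)–(13,24): clear
  midpoint (15,23/2) outside
  → clear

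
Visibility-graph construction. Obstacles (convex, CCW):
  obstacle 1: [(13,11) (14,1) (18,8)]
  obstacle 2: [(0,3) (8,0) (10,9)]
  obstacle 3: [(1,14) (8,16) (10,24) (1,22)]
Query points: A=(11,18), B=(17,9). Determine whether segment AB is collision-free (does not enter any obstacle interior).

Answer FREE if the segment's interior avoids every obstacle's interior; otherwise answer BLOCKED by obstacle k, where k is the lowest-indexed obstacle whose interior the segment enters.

FREE

Obstacle 1 [(13,11) (14,1) (18,8)]:
  edge (13,11)–(14,1): clear
  edge (14,1)–(18,8): clear
  edge (18,8)–(13,11): clear
  midpoint (14,27/2) outside
  → clear
Obstacle 2 [(0,3) (8,0) (10,9)]:
  edge (0,3)–(8,0): clear
  edge (8,0)–(10,9): clear
  edge (10,9)–(0,3): clear
  midpoint (14,27/2) outside
  → clear
Obstacle 3 [(1,14) (8,16) (10,24) (1,22)]:
  edge (1,14)–(8,16): clear
  edge (8,16)–(10,24): clear
  edge (10,24)–(1,22): clear
  edge (1,22)–(1,14): clear
  midpoint (14,27/2) outside
  → clear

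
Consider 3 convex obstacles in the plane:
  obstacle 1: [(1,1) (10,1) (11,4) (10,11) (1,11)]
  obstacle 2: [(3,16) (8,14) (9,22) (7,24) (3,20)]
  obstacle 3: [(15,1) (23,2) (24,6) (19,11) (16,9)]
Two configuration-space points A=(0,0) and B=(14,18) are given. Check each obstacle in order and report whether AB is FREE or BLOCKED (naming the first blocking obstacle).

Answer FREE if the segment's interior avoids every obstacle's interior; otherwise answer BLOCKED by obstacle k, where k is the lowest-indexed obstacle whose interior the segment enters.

BLOCKED by obstacle 1

Obstacle 1 [(1,1) (10,1) (11,4) (10,11) (1,11)]:
  edge (1,1)–(10,1): clear
  edge (10,1)–(11,4): clear
  edge (11,4)–(10,11): clear
  edge (10,11)–(1,11): crosses AB
  edge (1,11)–(1,1): crosses AB
  → BLOCKED
Obstacle 2 [(3,16) (8,14) (9,22) (7,24) (3,20)]:
  edge (3,16)–(8,14): clear
  edge (8,14)–(9,22): clear
  edge (9,22)–(7,24): clear
  edge (7,24)–(3,20): clear
  edge (3,20)–(3,16): clear
  midpoint (7,9) outside
  → clear
Obstacle 3 [(15,1) (23,2) (24,6) (19,11) (16,9)]:
  edge (15,1)–(23,2): clear
  edge (23,2)–(24,6): clear
  edge (24,6)–(19,11): clear
  edge (19,11)–(16,9): clear
  edge (16,9)–(15,1): clear
  midpoint (7,9) outside
  → clear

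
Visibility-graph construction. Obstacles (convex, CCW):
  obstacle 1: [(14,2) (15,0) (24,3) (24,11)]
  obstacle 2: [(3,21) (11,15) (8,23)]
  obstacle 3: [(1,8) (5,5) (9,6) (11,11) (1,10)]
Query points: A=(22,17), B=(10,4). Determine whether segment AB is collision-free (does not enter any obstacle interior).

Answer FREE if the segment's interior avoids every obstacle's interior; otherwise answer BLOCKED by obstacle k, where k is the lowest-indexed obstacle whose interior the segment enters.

Obstacle 1 [(14,2) (15,0) (24,3) (24,11)]:
  edge (14,2)–(15,0): clear
  edge (15,0)–(24,3): clear
  edge (24,3)–(24,11): clear
  edge (24,11)–(14,2): clear
  midpoint (16,21/2) outside
  → clear
Obstacle 2 [(3,21) (11,15) (8,23)]:
  edge (3,21)–(11,15): clear
  edge (11,15)–(8,23): clear
  edge (8,23)–(3,21): clear
  midpoint (16,21/2) outside
  → clear
Obstacle 3 [(1,8) (5,5) (9,6) (11,11) (1,10)]:
  edge (1,8)–(5,5): clear
  edge (5,5)–(9,6): clear
  edge (9,6)–(11,11): clear
  edge (11,11)–(1,10): clear
  edge (1,10)–(1,8): clear
  midpoint (16,21/2) outside
  → clear

FREE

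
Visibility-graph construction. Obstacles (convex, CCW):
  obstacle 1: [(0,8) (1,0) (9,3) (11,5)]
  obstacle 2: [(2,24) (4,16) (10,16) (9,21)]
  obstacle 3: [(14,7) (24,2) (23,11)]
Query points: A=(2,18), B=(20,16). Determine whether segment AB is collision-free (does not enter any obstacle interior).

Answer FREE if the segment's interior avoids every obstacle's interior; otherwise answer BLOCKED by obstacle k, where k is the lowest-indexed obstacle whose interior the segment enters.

BLOCKED by obstacle 2

Obstacle 1 [(0,8) (1,0) (9,3) (11,5)]:
  edge (0,8)–(1,0): clear
  edge (1,0)–(9,3): clear
  edge (9,3)–(11,5): clear
  edge (11,5)–(0,8): clear
  midpoint (11,17) outside
  → clear
Obstacle 2 [(2,24) (4,16) (10,16) (9,21)]:
  edge (2,24)–(4,16): crosses AB
  edge (4,16)–(10,16): clear
  edge (10,16)–(9,21): crosses AB
  edge (9,21)–(2,24): clear
  → BLOCKED
Obstacle 3 [(14,7) (24,2) (23,11)]:
  edge (14,7)–(24,2): clear
  edge (24,2)–(23,11): clear
  edge (23,11)–(14,7): clear
  midpoint (11,17) outside
  → clear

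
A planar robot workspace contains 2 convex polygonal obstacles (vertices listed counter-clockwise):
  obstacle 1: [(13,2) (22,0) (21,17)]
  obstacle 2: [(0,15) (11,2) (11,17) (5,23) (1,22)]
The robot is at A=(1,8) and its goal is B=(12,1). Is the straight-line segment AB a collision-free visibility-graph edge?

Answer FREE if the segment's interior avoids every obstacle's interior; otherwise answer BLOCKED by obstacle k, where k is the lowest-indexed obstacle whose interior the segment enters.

FREE

Obstacle 1 [(13,2) (22,0) (21,17)]:
  edge (13,2)–(22,0): clear
  edge (22,0)–(21,17): clear
  edge (21,17)–(13,2): clear
  midpoint (13/2,9/2) outside
  → clear
Obstacle 2 [(0,15) (11,2) (11,17) (5,23) (1,22)]:
  edge (0,15)–(11,2): clear
  edge (11,2)–(11,17): clear
  edge (11,17)–(5,23): clear
  edge (5,23)–(1,22): clear
  edge (1,22)–(0,15): clear
  midpoint (13/2,9/2) outside
  → clear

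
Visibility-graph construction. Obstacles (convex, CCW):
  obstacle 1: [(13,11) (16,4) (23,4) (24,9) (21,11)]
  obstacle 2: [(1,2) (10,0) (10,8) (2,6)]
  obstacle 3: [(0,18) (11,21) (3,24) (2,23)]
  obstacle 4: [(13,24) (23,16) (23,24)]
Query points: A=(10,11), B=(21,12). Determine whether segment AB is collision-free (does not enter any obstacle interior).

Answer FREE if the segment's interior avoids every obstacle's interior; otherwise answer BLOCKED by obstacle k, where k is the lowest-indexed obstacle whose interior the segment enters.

FREE

Obstacle 1 [(13,11) (16,4) (23,4) (24,9) (21,11)]:
  edge (13,11)–(16,4): clear
  edge (16,4)–(23,4): clear
  edge (23,4)–(24,9): clear
  edge (24,9)–(21,11): clear
  edge (21,11)–(13,11): clear
  midpoint (31/2,23/2) outside
  → clear
Obstacle 2 [(1,2) (10,0) (10,8) (2,6)]:
  edge (1,2)–(10,0): clear
  edge (10,0)–(10,8): clear
  edge (10,8)–(2,6): clear
  edge (2,6)–(1,2): clear
  midpoint (31/2,23/2) outside
  → clear
Obstacle 3 [(0,18) (11,21) (3,24) (2,23)]:
  edge (0,18)–(11,21): clear
  edge (11,21)–(3,24): clear
  edge (3,24)–(2,23): clear
  edge (2,23)–(0,18): clear
  midpoint (31/2,23/2) outside
  → clear
Obstacle 4 [(13,24) (23,16) (23,24)]:
  edge (13,24)–(23,16): clear
  edge (23,16)–(23,24): clear
  edge (23,24)–(13,24): clear
  midpoint (31/2,23/2) outside
  → clear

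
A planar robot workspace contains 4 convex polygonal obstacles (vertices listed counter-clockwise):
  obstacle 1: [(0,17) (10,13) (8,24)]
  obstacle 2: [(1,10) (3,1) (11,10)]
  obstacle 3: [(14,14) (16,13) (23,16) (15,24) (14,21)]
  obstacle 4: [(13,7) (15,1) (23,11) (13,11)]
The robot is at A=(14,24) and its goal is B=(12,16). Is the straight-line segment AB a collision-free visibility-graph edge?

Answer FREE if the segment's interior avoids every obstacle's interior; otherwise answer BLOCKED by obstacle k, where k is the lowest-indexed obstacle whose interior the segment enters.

Obstacle 1 [(0,17) (10,13) (8,24)]:
  edge (0,17)–(10,13): clear
  edge (10,13)–(8,24): clear
  edge (8,24)–(0,17): clear
  midpoint (13,20) outside
  → clear
Obstacle 2 [(1,10) (3,1) (11,10)]:
  edge (1,10)–(3,1): clear
  edge (3,1)–(11,10): clear
  edge (11,10)–(1,10): clear
  midpoint (13,20) outside
  → clear
Obstacle 3 [(14,14) (16,13) (23,16) (15,24) (14,21)]:
  edge (14,14)–(16,13): clear
  edge (16,13)–(23,16): clear
  edge (23,16)–(15,24): clear
  edge (15,24)–(14,21): clear
  edge (14,21)–(14,14): clear
  midpoint (13,20) outside
  → clear
Obstacle 4 [(13,7) (15,1) (23,11) (13,11)]:
  edge (13,7)–(15,1): clear
  edge (15,1)–(23,11): clear
  edge (23,11)–(13,11): clear
  edge (13,11)–(13,7): clear
  midpoint (13,20) outside
  → clear

FREE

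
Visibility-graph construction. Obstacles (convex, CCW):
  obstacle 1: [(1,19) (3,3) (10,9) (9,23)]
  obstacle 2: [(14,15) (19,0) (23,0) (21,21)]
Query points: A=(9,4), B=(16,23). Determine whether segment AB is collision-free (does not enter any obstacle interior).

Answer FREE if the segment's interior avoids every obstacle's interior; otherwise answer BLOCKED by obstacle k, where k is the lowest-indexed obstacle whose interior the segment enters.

FREE

Obstacle 1 [(1,19) (3,3) (10,9) (9,23)]:
  edge (1,19)–(3,3): clear
  edge (3,3)–(10,9): clear
  edge (10,9)–(9,23): clear
  edge (9,23)–(1,19): clear
  midpoint (25/2,27/2) outside
  → clear
Obstacle 2 [(14,15) (19,0) (23,0) (21,21)]:
  edge (14,15)–(19,0): clear
  edge (19,0)–(23,0): clear
  edge (23,0)–(21,21): clear
  edge (21,21)–(14,15): clear
  midpoint (25/2,27/2) outside
  → clear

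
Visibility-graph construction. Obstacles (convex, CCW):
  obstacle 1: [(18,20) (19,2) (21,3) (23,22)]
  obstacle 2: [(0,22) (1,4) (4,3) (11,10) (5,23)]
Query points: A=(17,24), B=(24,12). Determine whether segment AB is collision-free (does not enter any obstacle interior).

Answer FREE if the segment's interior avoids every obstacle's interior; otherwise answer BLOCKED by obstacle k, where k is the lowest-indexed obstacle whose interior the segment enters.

Obstacle 1 [(18,20) (19,2) (21,3) (23,22)]:
  edge (18,20)–(19,2): clear
  edge (19,2)–(21,3): clear
  edge (21,3)–(23,22): crosses AB
  edge (23,22)–(18,20): crosses AB
  → BLOCKED
Obstacle 2 [(0,22) (1,4) (4,3) (11,10) (5,23)]:
  edge (0,22)–(1,4): clear
  edge (1,4)–(4,3): clear
  edge (4,3)–(11,10): clear
  edge (11,10)–(5,23): clear
  edge (5,23)–(0,22): clear
  midpoint (41/2,18) outside
  → clear

BLOCKED by obstacle 1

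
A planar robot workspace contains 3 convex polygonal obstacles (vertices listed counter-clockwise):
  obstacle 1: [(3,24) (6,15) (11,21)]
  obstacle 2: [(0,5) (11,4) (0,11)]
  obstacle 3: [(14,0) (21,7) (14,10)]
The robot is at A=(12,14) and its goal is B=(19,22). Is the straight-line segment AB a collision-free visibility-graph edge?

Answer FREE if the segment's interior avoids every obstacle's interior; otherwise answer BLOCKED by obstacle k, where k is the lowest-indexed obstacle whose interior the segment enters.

Obstacle 1 [(3,24) (6,15) (11,21)]:
  edge (3,24)–(6,15): clear
  edge (6,15)–(11,21): clear
  edge (11,21)–(3,24): clear
  midpoint (31/2,18) outside
  → clear
Obstacle 2 [(0,5) (11,4) (0,11)]:
  edge (0,5)–(11,4): clear
  edge (11,4)–(0,11): clear
  edge (0,11)–(0,5): clear
  midpoint (31/2,18) outside
  → clear
Obstacle 3 [(14,0) (21,7) (14,10)]:
  edge (14,0)–(21,7): clear
  edge (21,7)–(14,10): clear
  edge (14,10)–(14,0): clear
  midpoint (31/2,18) outside
  → clear

FREE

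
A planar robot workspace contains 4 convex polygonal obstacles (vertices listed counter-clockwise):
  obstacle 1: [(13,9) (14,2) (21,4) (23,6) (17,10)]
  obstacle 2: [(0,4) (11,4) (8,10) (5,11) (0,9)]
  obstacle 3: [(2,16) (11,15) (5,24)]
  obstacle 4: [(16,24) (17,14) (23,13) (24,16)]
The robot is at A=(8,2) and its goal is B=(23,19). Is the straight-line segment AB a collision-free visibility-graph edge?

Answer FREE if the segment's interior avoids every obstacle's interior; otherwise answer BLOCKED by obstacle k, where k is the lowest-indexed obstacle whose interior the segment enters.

BLOCKED by obstacle 1

Obstacle 1 [(13,9) (14,2) (21,4) (23,6) (17,10)]:
  edge (13,9)–(14,2): crosses AB
  edge (14,2)–(21,4): clear
  edge (21,4)–(23,6): clear
  edge (23,6)–(17,10): clear
  edge (17,10)–(13,9): crosses AB
  → BLOCKED
Obstacle 2 [(0,4) (11,4) (8,10) (5,11) (0,9)]:
  edge (0,4)–(11,4): crosses AB
  edge (11,4)–(8,10): crosses AB
  edge (8,10)–(5,11): clear
  edge (5,11)–(0,9): clear
  edge (0,9)–(0,4): clear
  → BLOCKED
Obstacle 3 [(2,16) (11,15) (5,24)]:
  edge (2,16)–(11,15): clear
  edge (11,15)–(5,24): clear
  edge (5,24)–(2,16): clear
  midpoint (31/2,21/2) outside
  → clear
Obstacle 4 [(16,24) (17,14) (23,13) (24,16)]:
  edge (16,24)–(17,14): clear
  edge (17,14)–(23,13): crosses AB
  edge (23,13)–(24,16): clear
  edge (24,16)–(16,24): crosses AB
  → BLOCKED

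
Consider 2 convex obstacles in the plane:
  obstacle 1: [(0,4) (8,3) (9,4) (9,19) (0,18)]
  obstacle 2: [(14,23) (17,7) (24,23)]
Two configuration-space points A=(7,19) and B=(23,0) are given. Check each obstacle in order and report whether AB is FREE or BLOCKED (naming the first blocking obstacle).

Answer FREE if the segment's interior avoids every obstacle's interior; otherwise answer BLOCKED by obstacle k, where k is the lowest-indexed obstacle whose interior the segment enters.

BLOCKED by obstacle 1

Obstacle 1 [(0,4) (8,3) (9,4) (9,19) (0,18)]:
  edge (0,4)–(8,3): clear
  edge (8,3)–(9,4): clear
  edge (9,4)–(9,19): crosses AB
  edge (9,19)–(0,18): crosses AB
  edge (0,18)–(0,4): clear
  → BLOCKED
Obstacle 2 [(14,23) (17,7) (24,23)]:
  edge (14,23)–(17,7): crosses AB
  edge (17,7)–(24,23): crosses AB
  edge (24,23)–(14,23): clear
  → BLOCKED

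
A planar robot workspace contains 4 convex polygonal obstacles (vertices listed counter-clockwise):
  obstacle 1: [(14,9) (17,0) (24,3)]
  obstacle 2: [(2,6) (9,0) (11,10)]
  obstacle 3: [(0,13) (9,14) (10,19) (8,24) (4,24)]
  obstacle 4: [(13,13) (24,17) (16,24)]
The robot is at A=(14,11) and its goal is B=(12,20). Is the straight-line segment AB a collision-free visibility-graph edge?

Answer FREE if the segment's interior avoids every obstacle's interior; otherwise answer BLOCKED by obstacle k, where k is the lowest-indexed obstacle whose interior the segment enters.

BLOCKED by obstacle 4

Obstacle 1 [(14,9) (17,0) (24,3)]:
  edge (14,9)–(17,0): clear
  edge (17,0)–(24,3): clear
  edge (24,3)–(14,9): clear
  midpoint (13,31/2) outside
  → clear
Obstacle 2 [(2,6) (9,0) (11,10)]:
  edge (2,6)–(9,0): clear
  edge (9,0)–(11,10): clear
  edge (11,10)–(2,6): clear
  midpoint (13,31/2) outside
  → clear
Obstacle 3 [(0,13) (9,14) (10,19) (8,24) (4,24)]:
  edge (0,13)–(9,14): clear
  edge (9,14)–(10,19): clear
  edge (10,19)–(8,24): clear
  edge (8,24)–(4,24): clear
  edge (4,24)–(0,13): clear
  midpoint (13,31/2) outside
  → clear
Obstacle 4 [(13,13) (24,17) (16,24)]:
  edge (13,13)–(24,17): crosses AB
  edge (24,17)–(16,24): clear
  edge (16,24)–(13,13): crosses AB
  → BLOCKED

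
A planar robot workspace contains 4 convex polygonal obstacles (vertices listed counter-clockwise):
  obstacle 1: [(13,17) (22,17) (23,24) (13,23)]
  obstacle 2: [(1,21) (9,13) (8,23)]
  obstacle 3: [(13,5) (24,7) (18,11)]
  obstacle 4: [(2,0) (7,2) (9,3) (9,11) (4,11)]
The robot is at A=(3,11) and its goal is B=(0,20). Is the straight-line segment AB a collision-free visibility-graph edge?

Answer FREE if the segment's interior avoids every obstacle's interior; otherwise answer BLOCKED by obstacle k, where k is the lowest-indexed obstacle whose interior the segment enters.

Obstacle 1 [(13,17) (22,17) (23,24) (13,23)]:
  edge (13,17)–(22,17): clear
  edge (22,17)–(23,24): clear
  edge (23,24)–(13,23): clear
  edge (13,23)–(13,17): clear
  midpoint (3/2,31/2) outside
  → clear
Obstacle 2 [(1,21) (9,13) (8,23)]:
  edge (1,21)–(9,13): clear
  edge (9,13)–(8,23): clear
  edge (8,23)–(1,21): clear
  midpoint (3/2,31/2) outside
  → clear
Obstacle 3 [(13,5) (24,7) (18,11)]:
  edge (13,5)–(24,7): clear
  edge (24,7)–(18,11): clear
  edge (18,11)–(13,5): clear
  midpoint (3/2,31/2) outside
  → clear
Obstacle 4 [(2,0) (7,2) (9,3) (9,11) (4,11)]:
  edge (2,0)–(7,2): clear
  edge (7,2)–(9,3): clear
  edge (9,3)–(9,11): clear
  edge (9,11)–(4,11): clear
  edge (4,11)–(2,0): clear
  midpoint (3/2,31/2) outside
  → clear

FREE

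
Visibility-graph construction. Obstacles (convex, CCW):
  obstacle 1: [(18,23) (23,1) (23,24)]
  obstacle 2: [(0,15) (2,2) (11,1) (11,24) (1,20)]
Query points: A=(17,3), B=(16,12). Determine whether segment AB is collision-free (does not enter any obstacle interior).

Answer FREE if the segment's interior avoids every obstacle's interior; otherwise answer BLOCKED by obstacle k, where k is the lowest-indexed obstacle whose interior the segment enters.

Obstacle 1 [(18,23) (23,1) (23,24)]:
  edge (18,23)–(23,1): clear
  edge (23,1)–(23,24): clear
  edge (23,24)–(18,23): clear
  midpoint (33/2,15/2) outside
  → clear
Obstacle 2 [(0,15) (2,2) (11,1) (11,24) (1,20)]:
  edge (0,15)–(2,2): clear
  edge (2,2)–(11,1): clear
  edge (11,1)–(11,24): clear
  edge (11,24)–(1,20): clear
  edge (1,20)–(0,15): clear
  midpoint (33/2,15/2) outside
  → clear

FREE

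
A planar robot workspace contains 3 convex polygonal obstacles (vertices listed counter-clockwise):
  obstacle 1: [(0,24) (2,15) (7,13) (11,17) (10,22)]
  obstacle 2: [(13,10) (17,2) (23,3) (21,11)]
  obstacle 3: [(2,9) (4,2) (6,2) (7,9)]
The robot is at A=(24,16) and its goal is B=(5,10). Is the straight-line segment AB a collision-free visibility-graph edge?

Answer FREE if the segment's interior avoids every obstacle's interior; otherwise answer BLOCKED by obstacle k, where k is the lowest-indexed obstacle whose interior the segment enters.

Obstacle 1 [(0,24) (2,15) (7,13) (11,17) (10,22)]:
  edge (0,24)–(2,15): clear
  edge (2,15)–(7,13): clear
  edge (7,13)–(11,17): clear
  edge (11,17)–(10,22): clear
  edge (10,22)–(0,24): clear
  midpoint (29/2,13) outside
  → clear
Obstacle 2 [(13,10) (17,2) (23,3) (21,11)]:
  edge (13,10)–(17,2): clear
  edge (17,2)–(23,3): clear
  edge (23,3)–(21,11): clear
  edge (21,11)–(13,10): clear
  midpoint (29/2,13) outside
  → clear
Obstacle 3 [(2,9) (4,2) (6,2) (7,9)]:
  edge (2,9)–(4,2): clear
  edge (4,2)–(6,2): clear
  edge (6,2)–(7,9): clear
  edge (7,9)–(2,9): clear
  midpoint (29/2,13) outside
  → clear

FREE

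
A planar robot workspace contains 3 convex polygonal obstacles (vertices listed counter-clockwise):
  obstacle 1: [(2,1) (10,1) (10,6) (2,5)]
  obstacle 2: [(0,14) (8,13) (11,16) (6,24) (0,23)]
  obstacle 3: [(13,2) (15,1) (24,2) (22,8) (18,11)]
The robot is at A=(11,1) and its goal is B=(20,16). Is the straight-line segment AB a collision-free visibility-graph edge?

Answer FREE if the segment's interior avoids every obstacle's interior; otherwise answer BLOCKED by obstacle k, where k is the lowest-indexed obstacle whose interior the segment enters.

Obstacle 1 [(2,1) (10,1) (10,6) (2,5)]:
  edge (2,1)–(10,1): clear
  edge (10,1)–(10,6): clear
  edge (10,6)–(2,5): clear
  edge (2,5)–(2,1): clear
  midpoint (31/2,17/2) outside
  → clear
Obstacle 2 [(0,14) (8,13) (11,16) (6,24) (0,23)]:
  edge (0,14)–(8,13): clear
  edge (8,13)–(11,16): clear
  edge (11,16)–(6,24): clear
  edge (6,24)–(0,23): clear
  edge (0,23)–(0,14): clear
  midpoint (31/2,17/2) outside
  → clear
Obstacle 3 [(13,2) (15,1) (24,2) (22,8) (18,11)]:
  edge (13,2)–(15,1): clear
  edge (15,1)–(24,2): clear
  edge (24,2)–(22,8): clear
  edge (22,8)–(18,11): clear
  edge (18,11)–(13,2): clear
  midpoint (31/2,17/2) outside
  → clear

FREE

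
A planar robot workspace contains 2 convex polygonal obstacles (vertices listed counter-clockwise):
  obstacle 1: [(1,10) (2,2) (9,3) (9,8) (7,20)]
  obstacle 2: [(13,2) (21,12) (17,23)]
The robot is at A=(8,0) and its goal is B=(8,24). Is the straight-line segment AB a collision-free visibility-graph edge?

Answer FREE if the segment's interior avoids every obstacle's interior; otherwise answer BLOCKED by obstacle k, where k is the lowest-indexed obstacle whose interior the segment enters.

BLOCKED by obstacle 1

Obstacle 1 [(1,10) (2,2) (9,3) (9,8) (7,20)]:
  edge (1,10)–(2,2): clear
  edge (2,2)–(9,3): crosses AB
  edge (9,3)–(9,8): clear
  edge (9,8)–(7,20): crosses AB
  edge (7,20)–(1,10): clear
  → BLOCKED
Obstacle 2 [(13,2) (21,12) (17,23)]:
  edge (13,2)–(21,12): clear
  edge (21,12)–(17,23): clear
  edge (17,23)–(13,2): clear
  midpoint (8,12) outside
  → clear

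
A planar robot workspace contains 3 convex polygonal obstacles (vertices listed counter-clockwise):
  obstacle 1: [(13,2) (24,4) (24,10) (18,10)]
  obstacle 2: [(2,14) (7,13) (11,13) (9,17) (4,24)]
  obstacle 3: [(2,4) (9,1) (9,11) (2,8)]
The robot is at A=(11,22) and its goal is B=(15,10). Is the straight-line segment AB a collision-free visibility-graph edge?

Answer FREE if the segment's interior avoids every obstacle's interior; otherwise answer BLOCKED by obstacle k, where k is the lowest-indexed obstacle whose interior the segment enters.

Obstacle 1 [(13,2) (24,4) (24,10) (18,10)]:
  edge (13,2)–(24,4): clear
  edge (24,4)–(24,10): clear
  edge (24,10)–(18,10): clear
  edge (18,10)–(13,2): clear
  midpoint (13,16) outside
  → clear
Obstacle 2 [(2,14) (7,13) (11,13) (9,17) (4,24)]:
  edge (2,14)–(7,13): clear
  edge (7,13)–(11,13): clear
  edge (11,13)–(9,17): clear
  edge (9,17)–(4,24): clear
  edge (4,24)–(2,14): clear
  midpoint (13,16) outside
  → clear
Obstacle 3 [(2,4) (9,1) (9,11) (2,8)]:
  edge (2,4)–(9,1): clear
  edge (9,1)–(9,11): clear
  edge (9,11)–(2,8): clear
  edge (2,8)–(2,4): clear
  midpoint (13,16) outside
  → clear

FREE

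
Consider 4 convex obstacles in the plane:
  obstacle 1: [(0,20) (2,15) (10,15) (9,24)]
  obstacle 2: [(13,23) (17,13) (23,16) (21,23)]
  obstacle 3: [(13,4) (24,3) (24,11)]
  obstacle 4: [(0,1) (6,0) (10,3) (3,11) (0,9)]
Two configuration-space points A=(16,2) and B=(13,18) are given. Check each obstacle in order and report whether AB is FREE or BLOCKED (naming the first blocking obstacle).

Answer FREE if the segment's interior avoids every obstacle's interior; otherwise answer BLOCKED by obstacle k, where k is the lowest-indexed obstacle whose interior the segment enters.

BLOCKED by obstacle 3

Obstacle 1 [(0,20) (2,15) (10,15) (9,24)]:
  edge (0,20)–(2,15): clear
  edge (2,15)–(10,15): clear
  edge (10,15)–(9,24): clear
  edge (9,24)–(0,20): clear
  midpoint (29/2,10) outside
  → clear
Obstacle 2 [(13,23) (17,13) (23,16) (21,23)]:
  edge (13,23)–(17,13): clear
  edge (17,13)–(23,16): clear
  edge (23,16)–(21,23): clear
  edge (21,23)–(13,23): clear
  midpoint (29/2,10) outside
  → clear
Obstacle 3 [(13,4) (24,3) (24,11)]:
  edge (13,4)–(24,3): crosses AB
  edge (24,3)–(24,11): clear
  edge (24,11)–(13,4): crosses AB
  → BLOCKED
Obstacle 4 [(0,1) (6,0) (10,3) (3,11) (0,9)]:
  edge (0,1)–(6,0): clear
  edge (6,0)–(10,3): clear
  edge (10,3)–(3,11): clear
  edge (3,11)–(0,9): clear
  edge (0,9)–(0,1): clear
  midpoint (29/2,10) outside
  → clear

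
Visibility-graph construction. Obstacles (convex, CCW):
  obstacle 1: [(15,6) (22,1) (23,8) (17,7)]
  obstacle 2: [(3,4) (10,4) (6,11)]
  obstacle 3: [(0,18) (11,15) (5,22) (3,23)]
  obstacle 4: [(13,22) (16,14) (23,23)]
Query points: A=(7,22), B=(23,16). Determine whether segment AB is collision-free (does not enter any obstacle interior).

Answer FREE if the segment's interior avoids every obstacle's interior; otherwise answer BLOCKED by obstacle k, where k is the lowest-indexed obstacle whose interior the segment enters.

Obstacle 1 [(15,6) (22,1) (23,8) (17,7)]:
  edge (15,6)–(22,1): clear
  edge (22,1)–(23,8): clear
  edge (23,8)–(17,7): clear
  edge (17,7)–(15,6): clear
  midpoint (15,19) outside
  → clear
Obstacle 2 [(3,4) (10,4) (6,11)]:
  edge (3,4)–(10,4): clear
  edge (10,4)–(6,11): clear
  edge (6,11)–(3,4): clear
  midpoint (15,19) outside
  → clear
Obstacle 3 [(0,18) (11,15) (5,22) (3,23)]:
  edge (0,18)–(11,15): clear
  edge (11,15)–(5,22): clear
  edge (5,22)–(3,23): clear
  edge (3,23)–(0,18): clear
  midpoint (15,19) outside
  → clear
Obstacle 4 [(13,22) (16,14) (23,23)]:
  edge (13,22)–(16,14): crosses AB
  edge (16,14)–(23,23): crosses AB
  edge (23,23)–(13,22): clear
  → BLOCKED

BLOCKED by obstacle 4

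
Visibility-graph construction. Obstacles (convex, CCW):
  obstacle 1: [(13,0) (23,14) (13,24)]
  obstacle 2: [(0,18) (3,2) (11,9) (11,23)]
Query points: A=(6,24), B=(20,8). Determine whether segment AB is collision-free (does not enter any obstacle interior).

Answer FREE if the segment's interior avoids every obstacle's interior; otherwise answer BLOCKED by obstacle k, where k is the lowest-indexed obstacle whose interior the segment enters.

BLOCKED by obstacle 1

Obstacle 1 [(13,0) (23,14) (13,24)]:
  edge (13,0)–(23,14): crosses AB
  edge (23,14)–(13,24): clear
  edge (13,24)–(13,0): crosses AB
  → BLOCKED
Obstacle 2 [(0,18) (3,2) (11,9) (11,23)]:
  edge (0,18)–(3,2): clear
  edge (3,2)–(11,9): clear
  edge (11,9)–(11,23): crosses AB
  edge (11,23)–(0,18): crosses AB
  → BLOCKED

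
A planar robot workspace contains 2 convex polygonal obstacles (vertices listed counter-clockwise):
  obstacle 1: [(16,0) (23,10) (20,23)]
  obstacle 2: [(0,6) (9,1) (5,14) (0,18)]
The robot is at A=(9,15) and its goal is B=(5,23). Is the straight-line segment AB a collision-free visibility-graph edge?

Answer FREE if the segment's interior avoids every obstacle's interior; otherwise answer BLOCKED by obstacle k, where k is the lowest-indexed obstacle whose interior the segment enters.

FREE

Obstacle 1 [(16,0) (23,10) (20,23)]:
  edge (16,0)–(23,10): clear
  edge (23,10)–(20,23): clear
  edge (20,23)–(16,0): clear
  midpoint (7,19) outside
  → clear
Obstacle 2 [(0,6) (9,1) (5,14) (0,18)]:
  edge (0,6)–(9,1): clear
  edge (9,1)–(5,14): clear
  edge (5,14)–(0,18): clear
  edge (0,18)–(0,6): clear
  midpoint (7,19) outside
  → clear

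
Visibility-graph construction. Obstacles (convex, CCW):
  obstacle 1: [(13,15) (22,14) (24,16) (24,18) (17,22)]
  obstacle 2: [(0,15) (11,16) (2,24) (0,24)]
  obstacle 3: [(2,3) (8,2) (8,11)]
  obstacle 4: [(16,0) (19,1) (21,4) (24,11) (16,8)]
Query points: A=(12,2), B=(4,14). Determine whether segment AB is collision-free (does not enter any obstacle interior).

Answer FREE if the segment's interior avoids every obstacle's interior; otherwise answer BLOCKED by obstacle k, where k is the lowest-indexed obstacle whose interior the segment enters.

BLOCKED by obstacle 3

Obstacle 1 [(13,15) (22,14) (24,16) (24,18) (17,22)]:
  edge (13,15)–(22,14): clear
  edge (22,14)–(24,16): clear
  edge (24,16)–(24,18): clear
  edge (24,18)–(17,22): clear
  edge (17,22)–(13,15): clear
  midpoint (8,8) outside
  → clear
Obstacle 2 [(0,15) (11,16) (2,24) (0,24)]:
  edge (0,15)–(11,16): clear
  edge (11,16)–(2,24): clear
  edge (2,24)–(0,24): clear
  edge (0,24)–(0,15): clear
  midpoint (8,8) outside
  → clear
Obstacle 3 [(2,3) (8,2) (8,11)]:
  edge (2,3)–(8,2): clear
  edge (8,2)–(8,11): crosses AB
  edge (8,11)–(2,3): crosses AB
  → BLOCKED
Obstacle 4 [(16,0) (19,1) (21,4) (24,11) (16,8)]:
  edge (16,0)–(19,1): clear
  edge (19,1)–(21,4): clear
  edge (21,4)–(24,11): clear
  edge (24,11)–(16,8): clear
  edge (16,8)–(16,0): clear
  midpoint (8,8) outside
  → clear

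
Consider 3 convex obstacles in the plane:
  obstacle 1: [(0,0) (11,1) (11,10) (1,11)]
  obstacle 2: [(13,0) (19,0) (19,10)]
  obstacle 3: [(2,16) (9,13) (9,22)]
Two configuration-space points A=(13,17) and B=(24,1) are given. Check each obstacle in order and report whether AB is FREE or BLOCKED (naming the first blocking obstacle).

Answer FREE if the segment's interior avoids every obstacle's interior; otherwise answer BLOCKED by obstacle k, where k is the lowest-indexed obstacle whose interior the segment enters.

Obstacle 1 [(0,0) (11,1) (11,10) (1,11)]:
  edge (0,0)–(11,1): clear
  edge (11,1)–(11,10): clear
  edge (11,10)–(1,11): clear
  edge (1,11)–(0,0): clear
  midpoint (37/2,9) outside
  → clear
Obstacle 2 [(13,0) (19,0) (19,10)]:
  edge (13,0)–(19,0): clear
  edge (19,0)–(19,10): crosses AB
  edge (19,10)–(13,0): crosses AB
  → BLOCKED
Obstacle 3 [(2,16) (9,13) (9,22)]:
  edge (2,16)–(9,13): clear
  edge (9,13)–(9,22): clear
  edge (9,22)–(2,16): clear
  midpoint (37/2,9) outside
  → clear

BLOCKED by obstacle 2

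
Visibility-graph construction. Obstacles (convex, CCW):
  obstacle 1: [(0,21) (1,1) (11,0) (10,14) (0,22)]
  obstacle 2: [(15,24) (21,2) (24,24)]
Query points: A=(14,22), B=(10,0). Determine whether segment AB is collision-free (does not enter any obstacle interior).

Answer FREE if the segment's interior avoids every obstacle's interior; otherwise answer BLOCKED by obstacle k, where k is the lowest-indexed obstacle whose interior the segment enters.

BLOCKED by obstacle 1

Obstacle 1 [(0,21) (1,1) (11,0) (10,14) (0,22)]:
  edge (0,21)–(1,1): clear
  edge (1,1)–(11,0): crosses AB
  edge (11,0)–(10,14): crosses AB
  edge (10,14)–(0,22): clear
  edge (0,22)–(0,21): clear
  → BLOCKED
Obstacle 2 [(15,24) (21,2) (24,24)]:
  edge (15,24)–(21,2): clear
  edge (21,2)–(24,24): clear
  edge (24,24)–(15,24): clear
  midpoint (12,11) outside
  → clear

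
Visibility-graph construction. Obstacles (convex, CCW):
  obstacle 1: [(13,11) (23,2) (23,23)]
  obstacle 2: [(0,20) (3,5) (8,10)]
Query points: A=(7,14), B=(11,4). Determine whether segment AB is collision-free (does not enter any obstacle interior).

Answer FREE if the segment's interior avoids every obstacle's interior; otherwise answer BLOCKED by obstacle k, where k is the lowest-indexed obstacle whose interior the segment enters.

Obstacle 1 [(13,11) (23,2) (23,23)]:
  edge (13,11)–(23,2): clear
  edge (23,2)–(23,23): clear
  edge (23,23)–(13,11): clear
  midpoint (9,9) outside
  → clear
Obstacle 2 [(0,20) (3,5) (8,10)]:
  edge (0,20)–(3,5): clear
  edge (3,5)–(8,10): clear
  edge (8,10)–(0,20): clear
  midpoint (9,9) outside
  → clear

FREE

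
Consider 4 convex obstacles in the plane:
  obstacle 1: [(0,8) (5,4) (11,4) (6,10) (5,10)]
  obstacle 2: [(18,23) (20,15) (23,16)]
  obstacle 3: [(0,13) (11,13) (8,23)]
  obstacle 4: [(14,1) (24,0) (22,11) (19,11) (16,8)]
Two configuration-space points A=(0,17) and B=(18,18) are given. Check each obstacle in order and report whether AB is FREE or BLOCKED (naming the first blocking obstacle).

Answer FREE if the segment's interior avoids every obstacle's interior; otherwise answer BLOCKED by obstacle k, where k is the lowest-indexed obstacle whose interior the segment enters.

BLOCKED by obstacle 3

Obstacle 1 [(0,8) (5,4) (11,4) (6,10) (5,10)]:
  edge (0,8)–(5,4): clear
  edge (5,4)–(11,4): clear
  edge (11,4)–(6,10): clear
  edge (6,10)–(5,10): clear
  edge (5,10)–(0,8): clear
  midpoint (9,35/2) outside
  → clear
Obstacle 2 [(18,23) (20,15) (23,16)]:
  edge (18,23)–(20,15): clear
  edge (20,15)–(23,16): clear
  edge (23,16)–(18,23): clear
  midpoint (9,35/2) outside
  → clear
Obstacle 3 [(0,13) (11,13) (8,23)]:
  edge (0,13)–(11,13): clear
  edge (11,13)–(8,23): crosses AB
  edge (8,23)–(0,13): crosses AB
  → BLOCKED
Obstacle 4 [(14,1) (24,0) (22,11) (19,11) (16,8)]:
  edge (14,1)–(24,0): clear
  edge (24,0)–(22,11): clear
  edge (22,11)–(19,11): clear
  edge (19,11)–(16,8): clear
  edge (16,8)–(14,1): clear
  midpoint (9,35/2) outside
  → clear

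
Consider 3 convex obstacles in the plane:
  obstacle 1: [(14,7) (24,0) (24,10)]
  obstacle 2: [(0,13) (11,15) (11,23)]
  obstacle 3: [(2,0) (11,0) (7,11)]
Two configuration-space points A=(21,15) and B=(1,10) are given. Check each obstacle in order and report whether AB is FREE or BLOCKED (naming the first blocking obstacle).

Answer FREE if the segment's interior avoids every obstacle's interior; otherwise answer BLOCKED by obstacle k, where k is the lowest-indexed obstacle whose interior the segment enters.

FREE

Obstacle 1 [(14,7) (24,0) (24,10)]:
  edge (14,7)–(24,0): clear
  edge (24,0)–(24,10): clear
  edge (24,10)–(14,7): clear
  midpoint (11,25/2) outside
  → clear
Obstacle 2 [(0,13) (11,15) (11,23)]:
  edge (0,13)–(11,15): clear
  edge (11,15)–(11,23): clear
  edge (11,23)–(0,13): clear
  midpoint (11,25/2) outside
  → clear
Obstacle 3 [(2,0) (11,0) (7,11)]:
  edge (2,0)–(11,0): clear
  edge (11,0)–(7,11): clear
  edge (7,11)–(2,0): clear
  midpoint (11,25/2) outside
  → clear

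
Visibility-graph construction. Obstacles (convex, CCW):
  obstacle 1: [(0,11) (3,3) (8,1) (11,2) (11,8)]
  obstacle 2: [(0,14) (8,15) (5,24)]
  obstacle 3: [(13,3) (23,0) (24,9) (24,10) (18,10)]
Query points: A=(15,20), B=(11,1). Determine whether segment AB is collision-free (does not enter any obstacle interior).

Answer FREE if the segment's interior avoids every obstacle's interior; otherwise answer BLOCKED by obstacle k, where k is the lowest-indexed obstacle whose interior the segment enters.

FREE

Obstacle 1 [(0,11) (3,3) (8,1) (11,2) (11,8)]:
  edge (0,11)–(3,3): clear
  edge (3,3)–(8,1): clear
  edge (8,1)–(11,2): clear
  edge (11,2)–(11,8): clear
  edge (11,8)–(0,11): clear
  midpoint (13,21/2) outside
  → clear
Obstacle 2 [(0,14) (8,15) (5,24)]:
  edge (0,14)–(8,15): clear
  edge (8,15)–(5,24): clear
  edge (5,24)–(0,14): clear
  midpoint (13,21/2) outside
  → clear
Obstacle 3 [(13,3) (23,0) (24,9) (24,10) (18,10)]:
  edge (13,3)–(23,0): clear
  edge (23,0)–(24,9): clear
  edge (24,9)–(24,10): clear
  edge (24,10)–(18,10): clear
  edge (18,10)–(13,3): clear
  midpoint (13,21/2) outside
  → clear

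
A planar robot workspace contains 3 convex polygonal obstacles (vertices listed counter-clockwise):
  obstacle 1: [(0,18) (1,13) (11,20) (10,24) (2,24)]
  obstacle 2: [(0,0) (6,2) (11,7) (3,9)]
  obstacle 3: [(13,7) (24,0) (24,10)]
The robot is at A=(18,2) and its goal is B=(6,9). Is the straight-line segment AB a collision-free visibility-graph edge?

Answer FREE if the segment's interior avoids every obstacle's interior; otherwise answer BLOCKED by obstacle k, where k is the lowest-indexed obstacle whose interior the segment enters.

BLOCKED by obstacle 2

Obstacle 1 [(0,18) (1,13) (11,20) (10,24) (2,24)]:
  edge (0,18)–(1,13): clear
  edge (1,13)–(11,20): clear
  edge (11,20)–(10,24): clear
  edge (10,24)–(2,24): clear
  edge (2,24)–(0,18): clear
  midpoint (12,11/2) outside
  → clear
Obstacle 2 [(0,0) (6,2) (11,7) (3,9)]:
  edge (0,0)–(6,2): clear
  edge (6,2)–(11,7): crosses AB
  edge (11,7)–(3,9): crosses AB
  edge (3,9)–(0,0): clear
  → BLOCKED
Obstacle 3 [(13,7) (24,0) (24,10)]:
  edge (13,7)–(24,0): clear
  edge (24,0)–(24,10): clear
  edge (24,10)–(13,7): clear
  midpoint (12,11/2) outside
  → clear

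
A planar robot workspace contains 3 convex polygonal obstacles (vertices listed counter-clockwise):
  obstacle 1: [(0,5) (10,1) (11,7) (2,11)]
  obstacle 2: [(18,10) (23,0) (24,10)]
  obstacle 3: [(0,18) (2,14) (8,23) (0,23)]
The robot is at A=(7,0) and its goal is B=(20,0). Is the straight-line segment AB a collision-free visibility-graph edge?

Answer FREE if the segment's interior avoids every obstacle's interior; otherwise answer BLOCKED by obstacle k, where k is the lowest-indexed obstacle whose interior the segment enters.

Obstacle 1 [(0,5) (10,1) (11,7) (2,11)]:
  edge (0,5)–(10,1): clear
  edge (10,1)–(11,7): clear
  edge (11,7)–(2,11): clear
  edge (2,11)–(0,5): clear
  midpoint (27/2,0) outside
  → clear
Obstacle 2 [(18,10) (23,0) (24,10)]:
  edge (18,10)–(23,0): clear
  edge (23,0)–(24,10): clear
  edge (24,10)–(18,10): clear
  midpoint (27/2,0) outside
  → clear
Obstacle 3 [(0,18) (2,14) (8,23) (0,23)]:
  edge (0,18)–(2,14): clear
  edge (2,14)–(8,23): clear
  edge (8,23)–(0,23): clear
  edge (0,23)–(0,18): clear
  midpoint (27/2,0) outside
  → clear

FREE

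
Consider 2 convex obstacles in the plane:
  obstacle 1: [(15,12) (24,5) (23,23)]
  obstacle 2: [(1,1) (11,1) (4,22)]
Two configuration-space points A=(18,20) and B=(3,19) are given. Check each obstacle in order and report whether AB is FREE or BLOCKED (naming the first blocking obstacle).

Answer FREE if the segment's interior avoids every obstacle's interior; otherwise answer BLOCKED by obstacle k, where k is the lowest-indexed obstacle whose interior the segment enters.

Obstacle 1 [(15,12) (24,5) (23,23)]:
  edge (15,12)–(24,5): clear
  edge (24,5)–(23,23): clear
  edge (23,23)–(15,12): clear
  midpoint (21/2,39/2) outside
  → clear
Obstacle 2 [(1,1) (11,1) (4,22)]:
  edge (1,1)–(11,1): clear
  edge (11,1)–(4,22): crosses AB
  edge (4,22)–(1,1): crosses AB
  → BLOCKED

BLOCKED by obstacle 2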